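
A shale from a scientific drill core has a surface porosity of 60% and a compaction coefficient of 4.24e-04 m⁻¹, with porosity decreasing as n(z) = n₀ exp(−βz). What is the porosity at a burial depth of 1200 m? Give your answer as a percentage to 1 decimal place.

36.1%

Working in km (1 km = 1000 m; β in km⁻¹ = β in m⁻¹ × 1000):
n = n₀·exp(−β·z) = 0.6 × exp(−0.424 × 1.2) = 0.6 × exp(−0.5088)
  = 0.6 × 0.6012 = 0.3607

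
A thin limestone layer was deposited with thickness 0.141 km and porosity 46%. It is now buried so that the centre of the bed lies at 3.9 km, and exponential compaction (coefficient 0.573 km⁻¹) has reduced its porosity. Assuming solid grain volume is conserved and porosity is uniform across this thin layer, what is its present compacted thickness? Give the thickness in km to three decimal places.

Porosity at 3.9 km: φ = 0.46·exp(−0.573×3.9) = 0.0492
Solid-volume conservation: h(1−φ) = h₀(1−φ₀) ⇒ h = h₀·(1−φ₀)/(1−φ)
h = 0.141 × (1 − 0.46)/(1 − 0.0492) = 0.141 × 0.5680 = 0.0801 km

0.080 km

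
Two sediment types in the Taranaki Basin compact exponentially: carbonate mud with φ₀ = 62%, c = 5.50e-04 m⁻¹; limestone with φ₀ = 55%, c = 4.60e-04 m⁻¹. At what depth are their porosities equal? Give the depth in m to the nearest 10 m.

1330 m

Working in km (1 km = 1000 m; c in km⁻¹ = c in m⁻¹ × 1000):
Set φ₀ₐ e^(−cₐd) = φ₀ᵦ e^(−cᵦd) ⇒ ln(φ₀ₐ/φ₀ᵦ) = (cₐ − cᵦ)·d
d = ln(0.62/0.55) / (0.55 − 0.46) = 0.1198 / 0.09 = 1.331 km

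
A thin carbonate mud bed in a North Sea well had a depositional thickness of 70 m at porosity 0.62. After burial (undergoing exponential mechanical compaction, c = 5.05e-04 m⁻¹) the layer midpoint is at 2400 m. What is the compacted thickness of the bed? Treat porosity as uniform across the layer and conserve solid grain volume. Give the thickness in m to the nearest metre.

Working in km (1 km = 1000 m; c in km⁻¹ = c in m⁻¹ × 1000):
Porosity at 2.4 km: φ = 0.62·exp(−0.505×2.4) = 0.1845
Solid-volume conservation: h(1−φ) = h₀(1−φ₀) ⇒ h = h₀·(1−φ₀)/(1−φ)
h = 0.07 × (1 − 0.62)/(1 − 0.1845) = 0.07 × 0.4660 = 0.0326 km

33 m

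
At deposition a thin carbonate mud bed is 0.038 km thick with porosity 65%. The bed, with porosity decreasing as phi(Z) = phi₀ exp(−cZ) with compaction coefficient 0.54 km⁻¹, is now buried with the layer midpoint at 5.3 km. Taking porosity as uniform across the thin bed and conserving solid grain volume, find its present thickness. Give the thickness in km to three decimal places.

Porosity at 5.3 km: phi = 0.65·exp(−0.54×5.3) = 0.0372
Solid-volume conservation: h(1−phi) = h₀(1−phi₀) ⇒ h = h₀·(1−phi₀)/(1−phi)
h = 0.038 × (1 − 0.65)/(1 − 0.0372) = 0.038 × 0.3635 = 0.0138 km

0.014 km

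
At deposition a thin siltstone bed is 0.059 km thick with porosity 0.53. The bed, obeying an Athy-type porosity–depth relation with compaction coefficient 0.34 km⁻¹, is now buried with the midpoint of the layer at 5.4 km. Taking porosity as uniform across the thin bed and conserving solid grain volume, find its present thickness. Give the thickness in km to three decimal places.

0.030 km

Porosity at 5.4 km: phi = 0.53·exp(−0.34×5.4) = 0.0845
Solid-volume conservation: h(1−phi) = h₀(1−phi₀) ⇒ h = h₀·(1−phi₀)/(1−phi)
h = 0.059 × (1 − 0.53)/(1 − 0.0845) = 0.059 × 0.5134 = 0.0303 km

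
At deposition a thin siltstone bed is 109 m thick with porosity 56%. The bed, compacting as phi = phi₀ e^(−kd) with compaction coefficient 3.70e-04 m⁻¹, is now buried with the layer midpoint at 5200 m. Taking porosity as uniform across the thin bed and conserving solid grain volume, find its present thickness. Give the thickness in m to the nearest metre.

Working in km (1 km = 1000 m; k in km⁻¹ = k in m⁻¹ × 1000):
Porosity at 5.2 km: phi = 0.56·exp(−0.37×5.2) = 0.0818
Solid-volume conservation: h(1−phi) = h₀(1−phi₀) ⇒ h = h₀·(1−phi₀)/(1−phi)
h = 0.109 × (1 − 0.56)/(1 − 0.0818) = 0.109 × 0.4792 = 0.0522 km

52 m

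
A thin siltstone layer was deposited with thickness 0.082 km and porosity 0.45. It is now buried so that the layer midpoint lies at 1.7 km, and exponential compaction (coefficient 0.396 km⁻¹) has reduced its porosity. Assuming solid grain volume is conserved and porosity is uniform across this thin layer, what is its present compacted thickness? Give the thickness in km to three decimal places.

Porosity at 1.7 km: φ = 0.45·exp(−0.396×1.7) = 0.2295
Solid-volume conservation: h(1−φ) = h₀(1−φ₀) ⇒ h = h₀·(1−φ₀)/(1−φ)
h = 0.082 × (1 − 0.45)/(1 − 0.2295) = 0.082 × 0.7139 = 0.0585 km

0.059 km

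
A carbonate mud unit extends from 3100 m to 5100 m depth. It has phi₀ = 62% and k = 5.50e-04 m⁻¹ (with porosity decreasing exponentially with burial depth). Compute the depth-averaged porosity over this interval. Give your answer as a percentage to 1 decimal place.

6.8%

Working in km (1 km = 1000 m; k in km⁻¹ = k in m⁻¹ × 1000):
⟨phi⟩ = (1/(Z₂−Z₁)) ∫ phi₀ e^(−kZ) dZ = phi₀·(e^(−k·Z₁) − e^(−k·Z₂)) / (k·(Z₂−Z₁))
e^(−0.55×3.1) = 0.1818; e^(−0.55×5.1) = 0.0605
⟨phi⟩ = 0.62 × (0.1818 − 0.0605) / (0.55 × 2) = 0.62 × 0.1102 = 0.0683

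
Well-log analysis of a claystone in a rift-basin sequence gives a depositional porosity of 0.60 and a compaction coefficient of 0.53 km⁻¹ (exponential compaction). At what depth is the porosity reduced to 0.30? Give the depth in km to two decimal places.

Invert Athy's law: d = ln(φ₀/φ) / k
d = ln(0.6/0.3) / 0.53 = ln(2) / 0.53 = 0.6931 / 0.53 = 1.308 km

1.31 km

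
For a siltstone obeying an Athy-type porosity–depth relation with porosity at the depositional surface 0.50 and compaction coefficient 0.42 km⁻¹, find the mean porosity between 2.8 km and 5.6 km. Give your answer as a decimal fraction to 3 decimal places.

⟨phi⟩ = (1/(d₂−d₁)) ∫ phi₀ e^(−kd) dd = phi₀·(e^(−k·d₁) − e^(−k·d₂)) / (k·(d₂−d₁))
e^(−0.42×2.8) = 0.3085; e^(−0.42×5.6) = 0.0952
⟨phi⟩ = 0.5 × (0.3085 − 0.0952) / (0.42 × 2.8) = 0.5 × 0.1814 = 0.0907

0.091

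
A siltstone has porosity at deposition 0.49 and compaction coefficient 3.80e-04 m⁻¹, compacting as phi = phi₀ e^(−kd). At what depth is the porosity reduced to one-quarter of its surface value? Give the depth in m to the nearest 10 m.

3650 m

Working in km (1 km = 1000 m; k in km⁻¹ = k in m⁻¹ × 1000):
phi/phi₀ = 1/4 ⇒ exp(−k·d) = 1/4 ⇒ d = ln(4) / k
d = 1.3863 / 0.38 = 3.648 km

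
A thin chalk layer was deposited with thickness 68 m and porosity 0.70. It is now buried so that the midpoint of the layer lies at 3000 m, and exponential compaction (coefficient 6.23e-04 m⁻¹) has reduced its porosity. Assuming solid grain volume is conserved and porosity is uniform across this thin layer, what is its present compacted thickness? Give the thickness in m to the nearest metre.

23 m

Working in km (1 km = 1000 m; k in km⁻¹ = k in m⁻¹ × 1000):
Porosity at 3 km: n = 0.7·exp(−0.623×3) = 0.1080
Solid-volume conservation: h(1−n) = h₀(1−n₀) ⇒ h = h₀·(1−n₀)/(1−n)
h = 0.068 × (1 − 0.7)/(1 − 0.1080) = 0.068 × 0.3363 = 0.0229 km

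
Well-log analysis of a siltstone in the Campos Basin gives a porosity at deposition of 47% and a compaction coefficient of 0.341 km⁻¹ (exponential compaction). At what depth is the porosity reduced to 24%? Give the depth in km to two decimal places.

Invert Athy's law: d = ln(n₀/n) / β
d = ln(0.47/0.24) / 0.341 = ln(1.958) / 0.341 = 0.6721 / 0.341 = 1.971 km

1.97 km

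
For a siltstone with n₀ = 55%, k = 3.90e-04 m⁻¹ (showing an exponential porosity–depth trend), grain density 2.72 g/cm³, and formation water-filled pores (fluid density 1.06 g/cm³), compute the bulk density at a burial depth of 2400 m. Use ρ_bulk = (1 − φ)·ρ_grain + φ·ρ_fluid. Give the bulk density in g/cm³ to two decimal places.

2.36 g/cm³

Working in km (1 km = 1000 m; k in km⁻¹ = k in m⁻¹ × 1000):
Porosity at depth: n = 0.55·exp(−0.39×2.4) = 0.55×0.3922 = 0.2157
Bulk density: ρ_b = (1−n)ρ_g + n·ρ_f = 0.7843×2.72 + 0.2157×1.06
       = 2.133 + 0.229 = 2.362 g/cm³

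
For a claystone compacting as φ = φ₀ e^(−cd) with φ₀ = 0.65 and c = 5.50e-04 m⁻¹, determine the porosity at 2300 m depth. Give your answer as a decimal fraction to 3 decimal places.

Working in km (1 km = 1000 m; c in km⁻¹ = c in m⁻¹ × 1000):
φ = φ₀·exp(−c·d) = 0.65 × exp(−0.55 × 2.3) = 0.65 × exp(−1.265)
  = 0.65 × 0.2822 = 0.1835

0.183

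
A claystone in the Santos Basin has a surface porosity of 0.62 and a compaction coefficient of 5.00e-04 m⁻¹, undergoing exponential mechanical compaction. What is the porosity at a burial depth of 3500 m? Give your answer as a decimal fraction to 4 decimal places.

0.1077

Working in km (1 km = 1000 m; β in km⁻¹ = β in m⁻¹ × 1000):
n = n₀·exp(−β·z) = 0.62 × exp(−0.5 × 3.5) = 0.62 × exp(−1.75)
  = 0.62 × 0.1738 = 0.1077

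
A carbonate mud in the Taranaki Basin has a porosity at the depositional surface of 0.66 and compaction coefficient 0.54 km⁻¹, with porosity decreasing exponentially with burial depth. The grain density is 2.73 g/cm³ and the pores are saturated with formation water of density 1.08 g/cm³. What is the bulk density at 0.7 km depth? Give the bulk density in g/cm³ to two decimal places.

Porosity at depth: n = 0.66·exp(−0.54×0.7) = 0.66×0.6852 = 0.4523
Bulk density: ρ_b = (1−n)ρ_g + n·ρ_f = 0.5477×2.73 + 0.4523×1.08
       = 1.495 + 0.488 = 1.984 g/cm³

1.98 g/cm³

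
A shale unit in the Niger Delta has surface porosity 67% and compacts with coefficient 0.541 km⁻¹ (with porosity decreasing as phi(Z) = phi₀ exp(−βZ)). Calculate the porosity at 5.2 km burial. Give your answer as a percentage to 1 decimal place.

phi = phi₀·exp(−β·Z) = 0.67 × exp(−0.541 × 5.2) = 0.67 × exp(−2.813)
  = 0.67 × 0.0600 = 0.0402

4.0%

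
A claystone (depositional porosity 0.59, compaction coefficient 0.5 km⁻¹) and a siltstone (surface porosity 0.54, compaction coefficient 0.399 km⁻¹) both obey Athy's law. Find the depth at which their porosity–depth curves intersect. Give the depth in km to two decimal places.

0.88 km

Set φ₀ₐ e^(−kₐZ) = φ₀ᵦ e^(−kᵦZ) ⇒ ln(φ₀ₐ/φ₀ᵦ) = (kₐ − kᵦ)·Z
Z = ln(0.59/0.54) / (0.5 − 0.399) = 0.0886 / 0.101 = 0.877 km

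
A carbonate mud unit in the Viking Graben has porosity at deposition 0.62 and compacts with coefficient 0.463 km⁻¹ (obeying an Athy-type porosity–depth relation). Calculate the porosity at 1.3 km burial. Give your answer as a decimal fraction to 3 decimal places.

0.340

n = n₀·exp(−c·Z) = 0.62 × exp(−0.463 × 1.3) = 0.62 × exp(−0.6019)
  = 0.62 × 0.5478 = 0.3396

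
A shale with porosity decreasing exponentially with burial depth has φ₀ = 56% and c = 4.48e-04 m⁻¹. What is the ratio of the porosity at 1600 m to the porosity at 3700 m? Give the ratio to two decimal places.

Working in km (1 km = 1000 m; c in km⁻¹ = c in m⁻¹ × 1000):
φ(d₁)/φ(d₂) = e^(−c·d₁)/e^(−c·d₂) = e^{c(d₂−d₁)}
= exp(0.448 × 2.1) = exp(0.9408) = 2.5620

2.56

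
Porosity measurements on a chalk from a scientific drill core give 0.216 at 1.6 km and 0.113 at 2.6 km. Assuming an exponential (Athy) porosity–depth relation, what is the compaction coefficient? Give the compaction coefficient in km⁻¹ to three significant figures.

Athy: n(Z) = n₀ e^(−kZ) ⇒ n₁/n₂ = e^{k(Z₂−Z₁)} ⇒ k = ln(n₁/n₂)/(Z₂−Z₁)
k = ln(0.216/0.113) / (2.6 − 1.6) = ln(1.912) / 1 = 0.6479 / 1 = 0.6479 km⁻¹

0.648 km⁻¹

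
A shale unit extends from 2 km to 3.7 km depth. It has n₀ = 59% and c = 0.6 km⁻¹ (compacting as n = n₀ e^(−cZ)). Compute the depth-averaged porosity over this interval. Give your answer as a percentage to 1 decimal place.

⟨n⟩ = (1/(Z₂−Z₁)) ∫ n₀ e^(−cZ) dZ = n₀·(e^(−c·Z₁) − e^(−c·Z₂)) / (c·(Z₂−Z₁))
e^(−0.6×2) = 0.3012; e^(−0.6×3.7) = 0.1086
⟨n⟩ = 0.59 × (0.3012 − 0.1086) / (0.6 × 1.7) = 0.59 × 0.1888 = 0.1114

11.1%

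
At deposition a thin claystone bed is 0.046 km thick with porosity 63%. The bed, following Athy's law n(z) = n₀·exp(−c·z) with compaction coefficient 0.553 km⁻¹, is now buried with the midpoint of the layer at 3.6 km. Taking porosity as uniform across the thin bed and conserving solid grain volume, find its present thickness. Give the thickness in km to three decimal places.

0.019 km

Porosity at 3.6 km: n = 0.63·exp(−0.553×3.6) = 0.0860
Solid-volume conservation: h(1−n) = h₀(1−n₀) ⇒ h = h₀·(1−n₀)/(1−n)
h = 0.046 × (1 − 0.63)/(1 − 0.0860) = 0.046 × 0.4048 = 0.0186 km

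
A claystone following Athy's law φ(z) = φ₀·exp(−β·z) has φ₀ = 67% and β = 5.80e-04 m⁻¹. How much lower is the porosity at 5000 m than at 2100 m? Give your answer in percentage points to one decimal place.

16.1 percentage points

Working in km (1 km = 1000 m; β in km⁻¹ = β in m⁻¹ × 1000):
φ(2.1) = 0.67·e^(−0.58×2.1) = 0.1982
φ(5) = 0.67·e^(−0.58×5) = 0.0369
Δφ = 0.1982 − 0.0369 = 0.1613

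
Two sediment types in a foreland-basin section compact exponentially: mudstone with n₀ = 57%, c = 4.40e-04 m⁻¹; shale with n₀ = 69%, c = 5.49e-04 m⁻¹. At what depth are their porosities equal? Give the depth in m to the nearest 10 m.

1750 m

Working in km (1 km = 1000 m; c in km⁻¹ = c in m⁻¹ × 1000):
Set n₀ₐ e^(−cₐz) = n₀ᵦ e^(−cᵦz) ⇒ ln(n₀ₐ/n₀ᵦ) = (cₐ − cᵦ)·z
z = ln(0.57/0.69) / (0.44 − 0.549) = -0.1911 / -0.109 = 1.753 km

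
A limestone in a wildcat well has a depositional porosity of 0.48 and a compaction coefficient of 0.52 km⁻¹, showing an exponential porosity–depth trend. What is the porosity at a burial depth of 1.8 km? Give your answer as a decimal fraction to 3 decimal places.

0.188

φ = φ₀·exp(−k·z) = 0.48 × exp(−0.52 × 1.8) = 0.48 × exp(−0.936)
  = 0.48 × 0.3922 = 0.1883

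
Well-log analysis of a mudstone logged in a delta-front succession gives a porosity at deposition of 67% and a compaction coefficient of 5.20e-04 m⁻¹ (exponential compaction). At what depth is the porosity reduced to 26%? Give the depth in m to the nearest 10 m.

1820 m

Working in km (1 km = 1000 m; k in km⁻¹ = k in m⁻¹ × 1000):
Invert Athy's law: Z = ln(φ₀/φ) / k
Z = ln(0.67/0.26) / 0.52 = ln(2.577) / 0.52 = 0.9466 / 0.52 = 1.820 km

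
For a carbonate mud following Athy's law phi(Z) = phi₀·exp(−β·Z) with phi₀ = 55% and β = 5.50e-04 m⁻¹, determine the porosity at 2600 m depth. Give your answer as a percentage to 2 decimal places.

13.16%

Working in km (1 km = 1000 m; β in km⁻¹ = β in m⁻¹ × 1000):
phi = phi₀·exp(−β·Z) = 0.55 × exp(−0.55 × 2.6) = 0.55 × exp(−1.43)
  = 0.55 × 0.2393 = 0.1316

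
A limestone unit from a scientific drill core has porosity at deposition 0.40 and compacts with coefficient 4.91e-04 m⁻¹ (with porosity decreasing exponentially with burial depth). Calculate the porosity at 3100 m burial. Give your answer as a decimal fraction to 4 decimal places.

Working in km (1 km = 1000 m; β in km⁻¹ = β in m⁻¹ × 1000):
phi = phi₀·exp(−β·Z) = 0.4 × exp(−0.491 × 3.1) = 0.4 × exp(−1.522)
  = 0.4 × 0.2183 = 0.0873

0.0873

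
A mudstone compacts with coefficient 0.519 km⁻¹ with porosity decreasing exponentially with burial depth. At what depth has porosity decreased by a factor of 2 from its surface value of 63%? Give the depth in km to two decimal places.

1.34 km

n/n₀ = 1/2 ⇒ exp(−β·d) = 1/2 ⇒ d = ln(2) / β
d = 0.6931 / 0.519 = 1.336 km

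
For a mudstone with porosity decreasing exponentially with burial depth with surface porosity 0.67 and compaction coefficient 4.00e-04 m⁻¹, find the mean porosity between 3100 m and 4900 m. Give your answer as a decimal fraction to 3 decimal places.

0.138

Working in km (1 km = 1000 m; k in km⁻¹ = k in m⁻¹ × 1000):
⟨phi⟩ = (1/(Z₂−Z₁)) ∫ phi₀ e^(−kZ) dZ = phi₀·(e^(−k·Z₁) − e^(−k·Z₂)) / (k·(Z₂−Z₁))
e^(−0.4×3.1) = 0.2894; e^(−0.4×4.9) = 0.1409
⟨phi⟩ = 0.67 × (0.2894 − 0.1409) / (0.4 × 1.8) = 0.67 × 0.2063 = 0.1382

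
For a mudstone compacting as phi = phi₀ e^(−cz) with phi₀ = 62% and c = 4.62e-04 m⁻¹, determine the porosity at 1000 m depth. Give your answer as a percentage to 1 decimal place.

Working in km (1 km = 1000 m; c in km⁻¹ = c in m⁻¹ × 1000):
phi = phi₀·exp(−c·z) = 0.62 × exp(−0.462 × 1) = 0.62 × exp(−0.462)
  = 0.62 × 0.6300 = 0.3906

39.1%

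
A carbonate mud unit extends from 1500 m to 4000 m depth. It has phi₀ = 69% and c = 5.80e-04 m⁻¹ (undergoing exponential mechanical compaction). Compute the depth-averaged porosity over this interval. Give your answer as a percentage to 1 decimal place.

15.3%

Working in km (1 km = 1000 m; c in km⁻¹ = c in m⁻¹ × 1000):
⟨phi⟩ = (1/(Z₂−Z₁)) ∫ phi₀ e^(−cZ) dZ = phi₀·(e^(−c·Z₁) − e^(−c·Z₂)) / (c·(Z₂−Z₁))
e^(−0.58×1.5) = 0.4190; e^(−0.58×4) = 0.0983
⟨phi⟩ = 0.69 × (0.4190 − 0.0983) / (0.58 × 2.5) = 0.69 × 0.2212 = 0.1526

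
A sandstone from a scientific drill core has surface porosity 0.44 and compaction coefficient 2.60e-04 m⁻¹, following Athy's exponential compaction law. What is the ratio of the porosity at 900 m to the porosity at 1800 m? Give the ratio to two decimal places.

Working in km (1 km = 1000 m; k in km⁻¹ = k in m⁻¹ × 1000):
n(z₁)/n(z₂) = e^(−k·z₁)/e^(−k·z₂) = e^{k(z₂−z₁)}
= exp(0.26 × 0.9) = exp(0.234) = 1.2636

1.26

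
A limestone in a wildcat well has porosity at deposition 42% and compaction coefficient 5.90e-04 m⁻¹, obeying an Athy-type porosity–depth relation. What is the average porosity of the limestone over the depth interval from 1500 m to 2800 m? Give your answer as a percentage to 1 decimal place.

12.1%

Working in km (1 km = 1000 m; k in km⁻¹ = k in m⁻¹ × 1000):
⟨n⟩ = (1/(z₂−z₁)) ∫ n₀ e^(−kz) dz = n₀·(e^(−k·z₁) − e^(−k·z₂)) / (k·(z₂−z₁))
e^(−0.59×1.5) = 0.4127; e^(−0.59×2.8) = 0.1917
⟨n⟩ = 0.42 × (0.4127 − 0.1917) / (0.59 × 1.3) = 0.42 × 0.2882 = 0.1210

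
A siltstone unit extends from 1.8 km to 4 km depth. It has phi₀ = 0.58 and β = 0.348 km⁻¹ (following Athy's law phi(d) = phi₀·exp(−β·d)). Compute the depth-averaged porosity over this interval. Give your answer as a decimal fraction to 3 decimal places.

⟨phi⟩ = (1/(d₂−d₁)) ∫ phi₀ e^(−βd) dd = phi₀·(e^(−β·d₁) − e^(−β·d₂)) / (β·(d₂−d₁))
e^(−0.348×1.8) = 0.5345; e^(−0.348×4) = 0.2486
⟨phi⟩ = 0.58 × (0.5345 − 0.2486) / (0.348 × 2.2) = 0.58 × 0.3735 = 0.2166

0.217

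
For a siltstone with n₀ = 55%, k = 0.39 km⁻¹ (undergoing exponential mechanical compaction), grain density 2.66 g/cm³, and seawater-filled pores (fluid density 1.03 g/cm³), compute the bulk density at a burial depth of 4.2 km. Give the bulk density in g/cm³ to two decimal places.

Porosity at depth: n = 0.55·exp(−0.39×4.2) = 0.55×0.1944 = 0.1069
Bulk density: ρ_b = (1−n)ρ_g + n·ρ_f = 0.8931×2.66 + 0.1069×1.03
       = 2.376 + 0.110 = 2.486 g/cm³

2.49 g/cm³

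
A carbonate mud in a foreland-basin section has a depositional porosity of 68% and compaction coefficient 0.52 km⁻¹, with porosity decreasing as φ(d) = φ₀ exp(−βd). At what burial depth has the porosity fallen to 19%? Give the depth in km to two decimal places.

Invert Athy's law: d = ln(φ₀/φ) / β
d = ln(0.68/0.19) / 0.52 = ln(3.579) / 0.52 = 1.2751 / 0.52 = 2.452 km

2.45 km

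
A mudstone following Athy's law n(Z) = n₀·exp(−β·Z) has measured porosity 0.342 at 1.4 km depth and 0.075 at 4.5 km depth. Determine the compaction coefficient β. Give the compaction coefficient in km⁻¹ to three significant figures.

0.489 km⁻¹

Athy: n(Z) = n₀ e^(−βZ) ⇒ n₁/n₂ = e^{β(Z₂−Z₁)} ⇒ β = ln(n₁/n₂)/(Z₂−Z₁)
β = ln(0.342/0.075) / (4.5 − 1.4) = ln(4.56) / 3.1 = 1.5173 / 3.1 = 0.4895 km⁻¹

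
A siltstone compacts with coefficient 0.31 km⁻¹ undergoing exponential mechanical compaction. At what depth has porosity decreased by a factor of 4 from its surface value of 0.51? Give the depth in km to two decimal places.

phi/phi₀ = 1/4 ⇒ exp(−β·z) = 1/4 ⇒ z = ln(4) / β
z = 1.3863 / 0.31 = 4.472 km

4.47 km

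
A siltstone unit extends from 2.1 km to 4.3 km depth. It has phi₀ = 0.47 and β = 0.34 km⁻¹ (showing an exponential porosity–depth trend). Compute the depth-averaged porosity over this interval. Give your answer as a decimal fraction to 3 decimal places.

⟨phi⟩ = (1/(d₂−d₁)) ∫ phi₀ e^(−βd) dd = phi₀·(e^(−β·d₁) − e^(−β·d₂)) / (β·(d₂−d₁))
e^(−0.34×2.1) = 0.4897; e^(−0.34×4.3) = 0.2318
⟨phi⟩ = 0.47 × (0.4897 − 0.2318) / (0.34 × 2.2) = 0.47 × 0.3448 = 0.1621

0.162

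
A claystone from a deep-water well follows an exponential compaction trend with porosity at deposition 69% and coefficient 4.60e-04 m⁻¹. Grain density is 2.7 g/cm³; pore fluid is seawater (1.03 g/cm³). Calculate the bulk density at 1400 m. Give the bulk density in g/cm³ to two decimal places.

2.09 g/cm³

Working in km (1 km = 1000 m; c in km⁻¹ = c in m⁻¹ × 1000):
Porosity at depth: φ = 0.69·exp(−0.46×1.4) = 0.69×0.5252 = 0.3624
Bulk density: ρ_b = (1−φ)ρ_g + φ·ρ_f = 0.6376×2.7 + 0.3624×1.03
       = 1.722 + 0.373 = 2.095 g/cm³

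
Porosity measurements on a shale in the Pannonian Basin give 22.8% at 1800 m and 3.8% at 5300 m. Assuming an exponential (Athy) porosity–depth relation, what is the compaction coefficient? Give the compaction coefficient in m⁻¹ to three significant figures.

0.000512 m⁻¹

Working in km (1 km = 1000 m; β in km⁻¹ = β in m⁻¹ × 1000):
Athy: φ(d) = φ₀ e^(−βd) ⇒ φ₁/φ₂ = e^{β(d₂−d₁)} ⇒ β = ln(φ₁/φ₂)/(d₂−d₁)
β = ln(0.228/0.038) / (5.3 − 1.8) = ln(6) / 3.5 = 1.7918 / 3.5 = 0.5119 km⁻¹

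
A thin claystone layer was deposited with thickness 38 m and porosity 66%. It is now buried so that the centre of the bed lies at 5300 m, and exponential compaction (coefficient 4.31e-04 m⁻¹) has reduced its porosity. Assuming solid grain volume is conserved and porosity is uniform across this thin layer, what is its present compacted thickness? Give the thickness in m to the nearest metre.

Working in km (1 km = 1000 m; β in km⁻¹ = β in m⁻¹ × 1000):
Porosity at 5.3 km: phi = 0.66·exp(−0.431×5.3) = 0.0672
Solid-volume conservation: h(1−phi) = h₀(1−phi₀) ⇒ h = h₀·(1−phi₀)/(1−phi)
h = 0.038 × (1 − 0.66)/(1 − 0.0672) = 0.038 × 0.3645 = 0.0139 km

14 m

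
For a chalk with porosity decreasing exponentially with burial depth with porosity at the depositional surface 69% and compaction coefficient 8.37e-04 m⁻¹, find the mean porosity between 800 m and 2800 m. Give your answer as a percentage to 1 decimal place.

Working in km (1 km = 1000 m; k in km⁻¹ = k in m⁻¹ × 1000):
⟨n⟩ = (1/(z₂−z₁)) ∫ n₀ e^(−kz) dz = n₀·(e^(−k·z₁) − e^(−k·z₂)) / (k·(z₂−z₁))
e^(−0.837×0.8) = 0.5119; e^(−0.837×2.8) = 0.0960
⟨n⟩ = 0.69 × (0.5119 − 0.0960) / (0.837 × 2) = 0.69 × 0.2485 = 0.1714

17.1%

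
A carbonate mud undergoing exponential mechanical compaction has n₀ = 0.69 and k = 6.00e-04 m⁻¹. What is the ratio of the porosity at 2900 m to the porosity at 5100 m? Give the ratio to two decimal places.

3.74

Working in km (1 km = 1000 m; k in km⁻¹ = k in m⁻¹ × 1000):
n(z₁)/n(z₂) = e^(−k·z₁)/e^(−k·z₂) = e^{k(z₂−z₁)}
= exp(0.6 × 2.2) = exp(1.32) = 3.7434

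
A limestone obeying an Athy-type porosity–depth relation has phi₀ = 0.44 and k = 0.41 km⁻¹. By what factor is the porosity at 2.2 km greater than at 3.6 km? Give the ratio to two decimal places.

1.78

phi(Z₁)/phi(Z₂) = e^(−k·Z₁)/e^(−k·Z₂) = e^{k(Z₂−Z₁)}
= exp(0.41 × 1.4) = exp(0.574) = 1.7754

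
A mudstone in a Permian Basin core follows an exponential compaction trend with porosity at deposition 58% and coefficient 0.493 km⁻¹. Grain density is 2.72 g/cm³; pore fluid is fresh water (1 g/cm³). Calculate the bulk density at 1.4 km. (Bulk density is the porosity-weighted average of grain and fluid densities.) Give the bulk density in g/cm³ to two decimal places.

2.22 g/cm³

Porosity at depth: n = 0.58·exp(−0.493×1.4) = 0.58×0.5015 = 0.2909
Bulk density: ρ_b = (1−n)ρ_g + n·ρ_f = 0.7091×2.72 + 0.2909×1
       = 1.929 + 0.291 = 2.220 g/cm³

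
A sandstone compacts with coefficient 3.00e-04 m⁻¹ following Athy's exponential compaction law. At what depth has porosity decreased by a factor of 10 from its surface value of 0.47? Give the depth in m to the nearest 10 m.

Working in km (1 km = 1000 m; k in km⁻¹ = k in m⁻¹ × 1000):
n/n₀ = 1/10 ⇒ exp(−k·Z) = 1/10 ⇒ Z = ln(10) / k
Z = 2.3026 / 0.3 = 7.675 km

7680 m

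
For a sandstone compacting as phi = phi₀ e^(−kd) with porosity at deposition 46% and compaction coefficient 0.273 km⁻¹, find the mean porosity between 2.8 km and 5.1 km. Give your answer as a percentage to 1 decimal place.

15.9%

⟨phi⟩ = (1/(d₂−d₁)) ∫ phi₀ e^(−kd) dd = phi₀·(e^(−k·d₁) − e^(−k·d₂)) / (k·(d₂−d₁))
e^(−0.273×2.8) = 0.4656; e^(−0.273×5.1) = 0.2485
⟨phi⟩ = 0.46 × (0.4656 − 0.2485) / (0.273 × 2.3) = 0.46 × 0.3458 = 0.1591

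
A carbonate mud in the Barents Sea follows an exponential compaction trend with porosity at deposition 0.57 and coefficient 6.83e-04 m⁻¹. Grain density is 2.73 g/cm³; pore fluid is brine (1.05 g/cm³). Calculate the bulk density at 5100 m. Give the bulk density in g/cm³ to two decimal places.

2.70 g/cm³

Working in km (1 km = 1000 m; k in km⁻¹ = k in m⁻¹ × 1000):
Porosity at depth: φ = 0.57·exp(−0.683×5.1) = 0.57×0.0307 = 0.0175
Bulk density: ρ_b = (1−φ)ρ_g + φ·ρ_f = 0.9825×2.73 + 0.0175×1.05
       = 2.682 + 0.018 = 2.701 g/cm³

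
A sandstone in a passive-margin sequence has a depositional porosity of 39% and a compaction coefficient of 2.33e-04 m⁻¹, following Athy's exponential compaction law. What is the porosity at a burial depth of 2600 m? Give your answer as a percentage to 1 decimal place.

21.3%

Working in km (1 km = 1000 m; k in km⁻¹ = k in m⁻¹ × 1000):
n = n₀·exp(−k·Z) = 0.39 × exp(−0.233 × 2.6) = 0.39 × exp(−0.6058)
  = 0.39 × 0.5456 = 0.2128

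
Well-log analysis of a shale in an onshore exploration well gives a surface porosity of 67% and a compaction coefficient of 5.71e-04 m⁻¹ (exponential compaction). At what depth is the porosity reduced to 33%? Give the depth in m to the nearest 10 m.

1240 m

Working in km (1 km = 1000 m; c in km⁻¹ = c in m⁻¹ × 1000):
Invert Athy's law: z = ln(n₀/n) / c
z = ln(0.67/0.33) / 0.571 = ln(2.03) / 0.571 = 0.7082 / 0.571 = 1.240 km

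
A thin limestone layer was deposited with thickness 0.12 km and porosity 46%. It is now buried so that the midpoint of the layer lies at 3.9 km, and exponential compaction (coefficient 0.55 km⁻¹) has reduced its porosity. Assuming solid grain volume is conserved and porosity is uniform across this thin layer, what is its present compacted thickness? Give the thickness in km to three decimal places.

Porosity at 3.9 km: φ = 0.46·exp(−0.55×3.9) = 0.0539
Solid-volume conservation: h(1−φ) = h₀(1−φ₀) ⇒ h = h₀·(1−φ₀)/(1−φ)
h = 0.12 × (1 − 0.46)/(1 − 0.0539) = 0.12 × 0.5707 = 0.0685 km

0.068 km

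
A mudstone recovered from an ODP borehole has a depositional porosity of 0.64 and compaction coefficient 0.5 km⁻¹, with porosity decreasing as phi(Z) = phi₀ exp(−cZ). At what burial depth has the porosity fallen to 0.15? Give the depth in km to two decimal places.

2.90 km

Invert Athy's law: Z = ln(phi₀/phi) / c
Z = ln(0.64/0.15) / 0.5 = ln(4.267) / 0.5 = 1.4508 / 0.5 = 2.902 km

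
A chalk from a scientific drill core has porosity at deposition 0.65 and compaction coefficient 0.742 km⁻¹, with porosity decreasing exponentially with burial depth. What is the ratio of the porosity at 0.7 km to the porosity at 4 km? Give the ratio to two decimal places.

n(d₁)/n(d₂) = e^(−β·d₁)/e^(−β·d₂) = e^{β(d₂−d₁)}
= exp(0.742 × 3.3) = exp(2.449) = 11.5721

11.57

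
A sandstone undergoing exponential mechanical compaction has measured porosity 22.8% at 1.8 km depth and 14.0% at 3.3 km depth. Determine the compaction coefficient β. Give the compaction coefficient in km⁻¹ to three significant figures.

0.325 km⁻¹

Athy: phi(Z) = phi₀ e^(−βZ) ⇒ phi₁/phi₂ = e^{β(Z₂−Z₁)} ⇒ β = ln(phi₁/phi₂)/(Z₂−Z₁)
β = ln(0.228/0.14) / (3.3 − 1.8) = ln(1.629) / 1.5 = 0.4877 / 1.5 = 0.3251 km⁻¹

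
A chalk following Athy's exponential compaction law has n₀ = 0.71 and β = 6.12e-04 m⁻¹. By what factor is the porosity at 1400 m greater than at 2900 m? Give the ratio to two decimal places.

Working in km (1 km = 1000 m; β in km⁻¹ = β in m⁻¹ × 1000):
n(d₁)/n(d₂) = e^(−β·d₁)/e^(−β·d₂) = e^{β(d₂−d₁)}
= exp(0.612 × 1.5) = exp(0.918) = 2.5043

2.50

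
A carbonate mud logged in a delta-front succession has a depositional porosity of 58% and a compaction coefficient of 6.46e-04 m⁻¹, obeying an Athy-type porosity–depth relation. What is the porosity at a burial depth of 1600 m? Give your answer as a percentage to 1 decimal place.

20.6%

Working in km (1 km = 1000 m; c in km⁻¹ = c in m⁻¹ × 1000):
φ = φ₀·exp(−c·Z) = 0.58 × exp(−0.646 × 1.6) = 0.58 × exp(−1.034)
  = 0.58 × 0.3557 = 0.2063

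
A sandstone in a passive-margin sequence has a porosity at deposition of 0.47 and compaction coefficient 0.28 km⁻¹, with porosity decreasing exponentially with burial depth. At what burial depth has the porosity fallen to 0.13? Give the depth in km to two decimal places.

Invert Athy's law: d = ln(n₀/n) / k
d = ln(0.47/0.13) / 0.28 = ln(3.615) / 0.28 = 1.2852 / 0.28 = 4.590 km

4.59 km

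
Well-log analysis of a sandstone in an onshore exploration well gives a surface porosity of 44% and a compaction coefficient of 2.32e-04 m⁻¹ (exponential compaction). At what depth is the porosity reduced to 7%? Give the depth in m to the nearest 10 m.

7920 m

Working in km (1 km = 1000 m; k in km⁻¹ = k in m⁻¹ × 1000):
Invert Athy's law: d = ln(phi₀/phi) / k
d = ln(0.44/0.07) / 0.232 = ln(6.286) / 0.232 = 1.8383 / 0.232 = 7.924 km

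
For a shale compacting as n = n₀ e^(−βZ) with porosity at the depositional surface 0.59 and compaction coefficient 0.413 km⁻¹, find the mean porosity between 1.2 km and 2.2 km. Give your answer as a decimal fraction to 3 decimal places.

0.294

⟨n⟩ = (1/(Z₂−Z₁)) ∫ n₀ e^(−βZ) dZ = n₀·(e^(−β·Z₁) − e^(−β·Z₂)) / (β·(Z₂−Z₁))
e^(−0.413×1.2) = 0.6092; e^(−0.413×2.2) = 0.4031
⟨n⟩ = 0.59 × (0.6092 − 0.4031) / (0.413 × 1) = 0.59 × 0.4991 = 0.2945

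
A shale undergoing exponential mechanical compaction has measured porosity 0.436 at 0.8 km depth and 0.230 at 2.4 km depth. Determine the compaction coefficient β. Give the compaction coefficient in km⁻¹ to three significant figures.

Athy: phi(d) = phi₀ e^(−βd) ⇒ phi₁/phi₂ = e^{β(d₂−d₁)} ⇒ β = ln(phi₁/phi₂)/(d₂−d₁)
β = ln(0.436/0.23) / (2.4 − 0.8) = ln(1.896) / 1.6 = 0.6396 / 1.6 = 0.3997 km⁻¹

0.400 km⁻¹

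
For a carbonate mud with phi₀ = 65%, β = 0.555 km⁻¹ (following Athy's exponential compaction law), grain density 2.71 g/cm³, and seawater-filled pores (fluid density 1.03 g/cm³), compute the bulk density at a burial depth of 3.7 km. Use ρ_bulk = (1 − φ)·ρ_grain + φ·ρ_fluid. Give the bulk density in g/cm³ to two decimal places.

Porosity at depth: phi = 0.65·exp(−0.555×3.7) = 0.65×0.1283 = 0.0834
Bulk density: ρ_b = (1−phi)ρ_g + phi·ρ_f = 0.9166×2.71 + 0.0834×1.03
       = 2.484 + 0.086 = 2.570 g/cm³

2.57 g/cm³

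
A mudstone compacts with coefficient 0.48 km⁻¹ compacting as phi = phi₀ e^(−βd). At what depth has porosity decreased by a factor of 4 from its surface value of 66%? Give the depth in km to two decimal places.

phi/phi₀ = 1/4 ⇒ exp(−β·d) = 1/4 ⇒ d = ln(4) / β
d = 1.3863 / 0.48 = 2.888 km

2.89 km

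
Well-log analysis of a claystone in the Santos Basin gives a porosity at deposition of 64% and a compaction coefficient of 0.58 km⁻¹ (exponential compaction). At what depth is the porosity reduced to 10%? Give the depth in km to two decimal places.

Invert Athy's law: Z = ln(n₀/n) / c
Z = ln(0.64/0.1) / 0.58 = ln(6.4) / 0.58 = 1.8563 / 0.58 = 3.201 km

3.20 km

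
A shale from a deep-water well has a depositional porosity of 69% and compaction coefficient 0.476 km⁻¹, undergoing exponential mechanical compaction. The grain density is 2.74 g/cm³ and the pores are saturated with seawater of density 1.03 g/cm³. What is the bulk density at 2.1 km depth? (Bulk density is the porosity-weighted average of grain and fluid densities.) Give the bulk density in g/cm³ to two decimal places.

Porosity at depth: φ = 0.69·exp(−0.476×2.1) = 0.69×0.3680 = 0.2539
Bulk density: ρ_b = (1−φ)ρ_g + φ·ρ_f = 0.7461×2.74 + 0.2539×1.03
       = 2.044 + 0.262 = 2.306 g/cm³

2.31 g/cm³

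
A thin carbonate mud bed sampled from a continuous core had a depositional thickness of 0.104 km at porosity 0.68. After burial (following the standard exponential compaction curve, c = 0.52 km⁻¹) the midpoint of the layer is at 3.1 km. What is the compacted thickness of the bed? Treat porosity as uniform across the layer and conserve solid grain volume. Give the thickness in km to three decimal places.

0.039 km

Porosity at 3.1 km: φ = 0.68·exp(−0.52×3.1) = 0.1357
Solid-volume conservation: h(1−φ) = h₀(1−φ₀) ⇒ h = h₀·(1−φ₀)/(1−φ)
h = 0.104 × (1 − 0.68)/(1 − 0.1357) = 0.104 × 0.3702 = 0.0385 km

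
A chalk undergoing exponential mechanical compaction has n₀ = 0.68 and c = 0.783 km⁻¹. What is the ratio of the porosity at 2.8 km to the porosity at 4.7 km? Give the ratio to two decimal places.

4.43

n(d₁)/n(d₂) = e^(−c·d₁)/e^(−c·d₂) = e^{c(d₂−d₁)}
= exp(0.783 × 1.9) = exp(1.488) = 4.4269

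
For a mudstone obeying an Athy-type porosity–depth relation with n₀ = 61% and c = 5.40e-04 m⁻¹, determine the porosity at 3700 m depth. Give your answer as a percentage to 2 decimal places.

8.27%

Working in km (1 km = 1000 m; c in km⁻¹ = c in m⁻¹ × 1000):
n = n₀·exp(−c·Z) = 0.61 × exp(−0.54 × 3.7) = 0.61 × exp(−1.998)
  = 0.61 × 0.1356 = 0.0827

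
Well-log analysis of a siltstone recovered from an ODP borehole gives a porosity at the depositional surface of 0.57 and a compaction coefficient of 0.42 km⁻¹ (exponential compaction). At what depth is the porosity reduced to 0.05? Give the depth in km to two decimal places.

Invert Athy's law: Z = ln(φ₀/φ) / β
Z = ln(0.57/0.05) / 0.42 = ln(11.4) / 0.42 = 2.4336 / 0.42 = 5.794 km

5.79 km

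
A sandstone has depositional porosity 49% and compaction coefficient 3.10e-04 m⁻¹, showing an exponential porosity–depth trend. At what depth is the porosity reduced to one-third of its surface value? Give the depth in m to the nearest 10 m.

3540 m

Working in km (1 km = 1000 m; β in km⁻¹ = β in m⁻¹ × 1000):
phi/phi₀ = 1/3 ⇒ exp(−β·d) = 1/3 ⇒ d = ln(3) / β
d = 1.0986 / 0.31 = 3.544 km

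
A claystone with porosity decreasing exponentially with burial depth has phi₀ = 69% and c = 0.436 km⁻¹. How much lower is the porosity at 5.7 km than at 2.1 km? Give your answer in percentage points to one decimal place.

21.9 percentage points

phi(2.1) = 0.69·e^(−0.436×2.1) = 0.2762
phi(5.7) = 0.69·e^(−0.436×5.7) = 0.0575
Δphi = 0.2762 − 0.0575 = 0.2187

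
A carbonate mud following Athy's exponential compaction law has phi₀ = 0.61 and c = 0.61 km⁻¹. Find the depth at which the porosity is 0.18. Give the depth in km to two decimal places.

2.00 km

Invert Athy's law: d = ln(phi₀/phi) / c
d = ln(0.61/0.18) / 0.61 = ln(3.389) / 0.61 = 1.2205 / 0.61 = 2.001 km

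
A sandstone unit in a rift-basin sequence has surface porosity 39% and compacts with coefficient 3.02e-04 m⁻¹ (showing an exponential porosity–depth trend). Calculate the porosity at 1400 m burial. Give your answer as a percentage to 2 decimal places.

Working in km (1 km = 1000 m; β in km⁻¹ = β in m⁻¹ × 1000):
n = n₀·exp(−β·d) = 0.39 × exp(−0.302 × 1.4) = 0.39 × exp(−0.4228)
  = 0.39 × 0.6552 = 0.2555

25.55%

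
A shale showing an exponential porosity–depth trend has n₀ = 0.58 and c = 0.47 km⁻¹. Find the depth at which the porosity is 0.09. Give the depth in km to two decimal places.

Invert Athy's law: Z = ln(n₀/n) / c
Z = ln(0.58/0.09) / 0.47 = ln(6.444) / 0.47 = 1.8632 / 0.47 = 3.964 km

3.96 km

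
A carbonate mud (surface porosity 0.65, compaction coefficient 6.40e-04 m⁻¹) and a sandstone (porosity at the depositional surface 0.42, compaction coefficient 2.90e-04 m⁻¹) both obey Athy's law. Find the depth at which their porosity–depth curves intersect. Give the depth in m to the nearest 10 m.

Working in km (1 km = 1000 m; c in km⁻¹ = c in m⁻¹ × 1000):
Set phi₀ₐ e^(−cₐZ) = phi₀ᵦ e^(−cᵦZ) ⇒ ln(phi₀ₐ/phi₀ᵦ) = (cₐ − cᵦ)·Z
Z = ln(0.65/0.42) / (0.64 − 0.29) = 0.4367 / 0.35 = 1.248 km

1250 m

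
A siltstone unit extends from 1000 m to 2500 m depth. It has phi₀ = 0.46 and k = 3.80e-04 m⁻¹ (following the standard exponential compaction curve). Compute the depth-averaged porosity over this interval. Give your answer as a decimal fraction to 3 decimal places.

Working in km (1 km = 1000 m; k in km⁻¹ = k in m⁻¹ × 1000):
⟨phi⟩ = (1/(z₂−z₁)) ∫ phi₀ e^(−kz) dz = phi₀·(e^(−k·z₁) − e^(−k·z₂)) / (k·(z₂−z₁))
e^(−0.38×1) = 0.6839; e^(−0.38×2.5) = 0.3867
⟨phi⟩ = 0.46 × (0.6839 − 0.3867) / (0.38 × 1.5) = 0.46 × 0.5213 = 0.2398

0.240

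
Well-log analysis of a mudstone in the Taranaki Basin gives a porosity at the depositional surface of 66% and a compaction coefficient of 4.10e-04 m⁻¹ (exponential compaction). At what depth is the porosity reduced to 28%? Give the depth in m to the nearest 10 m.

2090 m

Working in km (1 km = 1000 m; k in km⁻¹ = k in m⁻¹ × 1000):
Invert Athy's law: Z = ln(φ₀/φ) / k
Z = ln(0.66/0.28) / 0.41 = ln(2.357) / 0.41 = 0.8575 / 0.41 = 2.091 km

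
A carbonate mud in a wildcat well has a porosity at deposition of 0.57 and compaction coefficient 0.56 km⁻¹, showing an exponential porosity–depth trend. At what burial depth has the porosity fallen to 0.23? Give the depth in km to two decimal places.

1.62 km

Invert Athy's law: Z = ln(n₀/n) / c
Z = ln(0.57/0.23) / 0.56 = ln(2.478) / 0.56 = 0.9076 / 0.56 = 1.621 km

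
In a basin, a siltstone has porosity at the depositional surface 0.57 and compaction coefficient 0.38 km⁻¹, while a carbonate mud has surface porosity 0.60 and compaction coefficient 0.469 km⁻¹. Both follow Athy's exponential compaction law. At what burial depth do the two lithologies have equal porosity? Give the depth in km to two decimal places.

0.58 km

Set n₀ₐ e^(−cₐZ) = n₀ᵦ e^(−cᵦZ) ⇒ ln(n₀ₐ/n₀ᵦ) = (cₐ − cᵦ)·Z
Z = ln(0.57/0.6) / (0.38 − 0.469) = -0.0513 / -0.089 = 0.576 km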